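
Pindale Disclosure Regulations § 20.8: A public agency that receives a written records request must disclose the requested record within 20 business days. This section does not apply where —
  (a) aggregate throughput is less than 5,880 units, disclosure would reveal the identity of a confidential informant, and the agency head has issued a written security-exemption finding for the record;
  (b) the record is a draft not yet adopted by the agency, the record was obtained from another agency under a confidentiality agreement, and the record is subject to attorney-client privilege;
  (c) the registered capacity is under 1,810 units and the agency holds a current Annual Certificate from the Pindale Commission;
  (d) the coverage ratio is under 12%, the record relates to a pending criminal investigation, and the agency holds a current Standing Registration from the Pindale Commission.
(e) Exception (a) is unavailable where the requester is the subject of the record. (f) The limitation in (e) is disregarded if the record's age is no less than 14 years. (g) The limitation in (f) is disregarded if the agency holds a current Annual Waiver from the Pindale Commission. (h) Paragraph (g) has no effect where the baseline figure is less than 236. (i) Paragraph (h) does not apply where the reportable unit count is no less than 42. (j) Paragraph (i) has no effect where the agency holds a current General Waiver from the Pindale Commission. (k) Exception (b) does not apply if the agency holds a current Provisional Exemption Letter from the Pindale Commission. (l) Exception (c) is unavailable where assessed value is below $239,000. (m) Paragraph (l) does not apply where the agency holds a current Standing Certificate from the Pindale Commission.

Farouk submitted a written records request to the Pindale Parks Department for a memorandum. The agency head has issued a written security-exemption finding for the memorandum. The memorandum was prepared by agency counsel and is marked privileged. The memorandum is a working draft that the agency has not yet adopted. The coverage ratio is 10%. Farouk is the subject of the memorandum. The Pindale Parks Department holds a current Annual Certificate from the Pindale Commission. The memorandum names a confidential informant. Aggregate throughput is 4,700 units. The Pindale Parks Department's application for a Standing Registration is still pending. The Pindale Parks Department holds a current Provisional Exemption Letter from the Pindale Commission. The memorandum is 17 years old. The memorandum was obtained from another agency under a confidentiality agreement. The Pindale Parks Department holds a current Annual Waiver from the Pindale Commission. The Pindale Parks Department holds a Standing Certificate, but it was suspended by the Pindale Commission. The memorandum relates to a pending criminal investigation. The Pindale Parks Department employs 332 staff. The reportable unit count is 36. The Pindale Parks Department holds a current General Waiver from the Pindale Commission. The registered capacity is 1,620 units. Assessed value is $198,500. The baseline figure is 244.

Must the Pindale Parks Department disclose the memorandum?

All of (a)'s requirements are met (aggregate throughput is 4,700 units, less than the 5,880 units limit; the memorandum names a confidential informant; a written security-exemption finding has been issued). But applying paragraphs (e)–(j): (e) is engaged — Farouk is the subject of the memorandum. (f) would limit (e) — the record's age is 17 years, meeting the 14 years threshold — but (g) sets (f) aside: (g) operates against (f): a current Annual Waiver is held. (h), which would lift (g), does not operate here — the baseline figure is 244, not less than 236. So (a) is unavailable.
Exception (b)'s conditions are all satisfied: the memorandum is an unadopted draft; the memorandum was obtained under a confidentiality agreement; the memorandum is privileged. However, paragraph (k) must be considered: (k) operates against (b): a current Provisional Exemption Letter is held. Exception (b) does not apply.
Exception (c)'s conditions are all satisfied: the registered capacity is 1,620 units, under the 1,810 units limit; a current Annual Certificate is held. Turning to paragraphs (l)–(m): (l) is triggered — assessed value is $198,500, below the $239,000 limit. (m) is not triggered (the Standing Certificate is not current), so (l) stands. So (c) is unavailable.
Exception (d) fails — no current Standing Registration is held.
No exception applies. The general rule governs.

Yes — the Pindale Parks Department must disclose the memorandum.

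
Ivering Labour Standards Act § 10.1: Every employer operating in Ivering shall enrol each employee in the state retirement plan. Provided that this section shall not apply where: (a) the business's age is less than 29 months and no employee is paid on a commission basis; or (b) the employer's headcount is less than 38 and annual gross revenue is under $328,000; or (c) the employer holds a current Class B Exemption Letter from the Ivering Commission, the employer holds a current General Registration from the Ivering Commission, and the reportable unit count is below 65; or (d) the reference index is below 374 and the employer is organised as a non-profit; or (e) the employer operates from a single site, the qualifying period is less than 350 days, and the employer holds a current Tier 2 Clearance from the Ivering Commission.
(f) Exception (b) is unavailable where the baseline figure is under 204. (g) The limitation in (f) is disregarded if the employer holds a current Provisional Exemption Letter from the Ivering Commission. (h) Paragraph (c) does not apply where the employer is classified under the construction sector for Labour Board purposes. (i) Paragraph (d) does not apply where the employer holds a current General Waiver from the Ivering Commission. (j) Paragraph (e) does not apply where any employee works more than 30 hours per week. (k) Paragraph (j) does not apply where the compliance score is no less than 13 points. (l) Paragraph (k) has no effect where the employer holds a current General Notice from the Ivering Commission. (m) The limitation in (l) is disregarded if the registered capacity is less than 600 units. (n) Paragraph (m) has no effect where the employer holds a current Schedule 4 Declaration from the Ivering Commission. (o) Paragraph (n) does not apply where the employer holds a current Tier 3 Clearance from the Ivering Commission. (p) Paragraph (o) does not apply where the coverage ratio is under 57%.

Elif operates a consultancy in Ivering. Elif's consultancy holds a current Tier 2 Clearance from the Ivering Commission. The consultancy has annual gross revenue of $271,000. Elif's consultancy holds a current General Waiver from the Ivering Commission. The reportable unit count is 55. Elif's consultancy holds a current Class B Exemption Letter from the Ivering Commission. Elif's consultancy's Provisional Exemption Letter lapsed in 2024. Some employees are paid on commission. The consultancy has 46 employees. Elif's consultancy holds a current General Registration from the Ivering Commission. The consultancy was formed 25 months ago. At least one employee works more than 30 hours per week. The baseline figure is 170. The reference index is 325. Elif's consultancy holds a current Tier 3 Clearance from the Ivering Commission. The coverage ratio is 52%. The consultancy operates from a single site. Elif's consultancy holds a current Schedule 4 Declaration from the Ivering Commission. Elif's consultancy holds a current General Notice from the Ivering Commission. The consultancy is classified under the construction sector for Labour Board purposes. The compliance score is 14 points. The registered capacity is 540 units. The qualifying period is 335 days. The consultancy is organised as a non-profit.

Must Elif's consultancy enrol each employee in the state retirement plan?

Exception (a) fails — some employees are paid on commission.
Exception (b) fails — the employer's headcount is 46, not less than 38.
All of (c)'s requirements are met (a current Class B Exemption Letter is held; a current General Registration is held; the reportable unit count is 55, below the 65 limit). However, paragraph (h) must be considered: (h) operates — the consultancy is classified under the construction sector. Exception (c) does not apply.
Exception (d)'s conditions are all satisfied: the reference index is 325, below the 374 limit; the employer is a non-profit. But: (i) operates against (d): a current General Waiver is held. (d) is therefore removed.
Exception (e): the employer operates from a single site; the qualifying period is 335 days, less than the 350 days limit; a current Tier 2 Clearance is held — every condition holds. Turning to paragraphs (j)–(p): (j) is engaged — at least one employee exceeds 30 hours/week. (k) would limit (j) — the compliance score is 14 points, meeting the 13 points threshold — but (l) sets (k) aside: (l) is triggered — a current General Notice is held. (m) is triggered (the registered capacity is 540 units, less than the 600 units limit), but is set aside by (n): (n) operates against (m): a current Schedule 4 Declaration is held. (o) applies (a current Tier 3 Clearance is held), but is set aside by (p): (p) operates against (o): the coverage ratio is 52%, under the 57% limit. So (e) is unavailable.
No exception is made out. Elif's consultancy falls within the general rule.

Yes — Elif's consultancy must enrol each employee in the state retirement plan.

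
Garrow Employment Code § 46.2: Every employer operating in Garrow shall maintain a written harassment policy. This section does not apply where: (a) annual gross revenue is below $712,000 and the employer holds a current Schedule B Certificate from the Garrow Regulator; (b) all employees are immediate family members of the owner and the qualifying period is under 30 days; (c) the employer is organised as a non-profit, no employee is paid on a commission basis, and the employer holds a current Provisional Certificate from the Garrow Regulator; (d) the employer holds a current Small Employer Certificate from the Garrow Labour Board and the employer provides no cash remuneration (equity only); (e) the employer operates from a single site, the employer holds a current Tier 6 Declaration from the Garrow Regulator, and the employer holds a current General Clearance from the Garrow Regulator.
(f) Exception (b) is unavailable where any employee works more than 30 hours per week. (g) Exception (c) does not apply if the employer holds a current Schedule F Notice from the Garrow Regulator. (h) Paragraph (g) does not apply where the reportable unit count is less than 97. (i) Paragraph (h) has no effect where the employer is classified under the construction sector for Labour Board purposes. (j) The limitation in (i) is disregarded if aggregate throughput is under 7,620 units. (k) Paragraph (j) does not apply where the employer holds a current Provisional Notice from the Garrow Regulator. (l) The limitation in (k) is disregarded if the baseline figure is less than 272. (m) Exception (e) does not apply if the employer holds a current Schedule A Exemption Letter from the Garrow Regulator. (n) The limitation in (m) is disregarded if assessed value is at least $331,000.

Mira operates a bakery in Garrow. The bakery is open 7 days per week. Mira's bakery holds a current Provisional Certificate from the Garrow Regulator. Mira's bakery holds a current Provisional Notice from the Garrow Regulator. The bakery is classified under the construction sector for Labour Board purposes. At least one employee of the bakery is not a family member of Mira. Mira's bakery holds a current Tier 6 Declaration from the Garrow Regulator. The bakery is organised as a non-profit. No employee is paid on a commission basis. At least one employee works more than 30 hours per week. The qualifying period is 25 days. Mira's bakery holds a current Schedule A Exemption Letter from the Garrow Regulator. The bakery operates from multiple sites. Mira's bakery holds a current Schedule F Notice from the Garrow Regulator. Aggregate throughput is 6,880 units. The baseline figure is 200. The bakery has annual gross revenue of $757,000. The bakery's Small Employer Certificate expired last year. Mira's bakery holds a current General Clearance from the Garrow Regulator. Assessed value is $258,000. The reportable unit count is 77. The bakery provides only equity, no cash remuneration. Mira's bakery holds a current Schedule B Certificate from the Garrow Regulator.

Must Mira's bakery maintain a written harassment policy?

Exception (a) requires that annual gross revenue is below $712,000; but annual gross revenue is $757,000, not below $712,000, so (a) is unavailable.
Exception (b) does not apply: at least one employee is not a family member.
Exception (c)'s conditions are all satisfied: the employer is a non-profit; no employee is paid on commission; a current Provisional Certificate is held. As to paragraphs (g)–(l): (g) is engaged (a current Schedule F Notice is held), but is overridden by (h): (h) applies — the reportable unit count is 77, less than the 97 limit. (i) applies (the bakery is classified under the construction sector), but is itself disapplied by (j): (j) applies — aggregate throughput is 6,880 units, under the 7,620 units limit. (k) operates (a current Provisional Notice is held), but is overridden by (l): (l) is triggered — the baseline figure is 200, less than the 272 limit. Exception (c) stands.
Exception (d) does not apply: the Small Employer Certificate has expired.
Exception (e) requires that the employer operates from a single site; but the employer operates from multiple sites, so (e) is unavailable.

No — exception (c) applies; Mira's bakery is not required to maintain a written harassment policy.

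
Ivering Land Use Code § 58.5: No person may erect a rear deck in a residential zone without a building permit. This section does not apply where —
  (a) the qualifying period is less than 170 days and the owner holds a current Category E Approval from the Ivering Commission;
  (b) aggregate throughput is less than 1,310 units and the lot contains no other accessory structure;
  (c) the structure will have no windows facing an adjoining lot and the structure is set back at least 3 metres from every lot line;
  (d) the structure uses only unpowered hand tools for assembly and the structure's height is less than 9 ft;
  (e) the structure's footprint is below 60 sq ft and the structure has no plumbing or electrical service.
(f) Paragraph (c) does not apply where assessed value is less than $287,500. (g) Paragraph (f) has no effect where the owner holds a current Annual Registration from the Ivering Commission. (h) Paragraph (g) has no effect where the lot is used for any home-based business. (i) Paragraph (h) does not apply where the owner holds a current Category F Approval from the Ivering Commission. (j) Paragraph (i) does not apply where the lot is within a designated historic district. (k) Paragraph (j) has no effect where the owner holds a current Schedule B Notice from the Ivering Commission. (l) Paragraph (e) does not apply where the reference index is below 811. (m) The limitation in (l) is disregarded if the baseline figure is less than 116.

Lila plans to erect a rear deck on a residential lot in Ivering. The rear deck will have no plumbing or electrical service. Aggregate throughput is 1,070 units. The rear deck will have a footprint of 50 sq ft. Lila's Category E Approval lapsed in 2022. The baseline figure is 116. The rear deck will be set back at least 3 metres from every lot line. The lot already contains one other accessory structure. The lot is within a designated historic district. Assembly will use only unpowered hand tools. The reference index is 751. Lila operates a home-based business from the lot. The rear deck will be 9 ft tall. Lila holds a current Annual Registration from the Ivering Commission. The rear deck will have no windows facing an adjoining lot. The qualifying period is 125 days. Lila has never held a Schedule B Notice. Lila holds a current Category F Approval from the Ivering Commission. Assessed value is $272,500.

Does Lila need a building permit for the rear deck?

Yes — Lila must obtain a building permit.

Exception (a) fails — there is no Category E Approval in force.
Exception (b) does not apply: the lot already has another accessory structure.
All of (c)'s requirements are met (no windows face an adjoining lot; the setback is at least 3 m on every side). But applying paragraphs (f)–(k): (f) applies — assessed value is $272,500, less than the $287,500 limit. (g) is triggered (a current Annual Registration is held), but is set aside by (h): (h) is engaged — a home-based business operates on the lot. (i) applies (a current Category F Approval is held), but is displaced by (j): (j) is triggered — the lot is in a historic district. (k) is not engaged (no current Schedule B Notice is held), so (j) stands. So (c) is unavailable.
Exception (d) requires that the structure's height is less than 9 ft; but the structure's height is 9 ft, not less than 9 ft, so (d) is unavailable.
All of (e)'s requirements are met (the structure's footprint is 50 sq ft, below the 60 sq ft limit; there is no plumbing or electrical service). However, paragraphs (l)–(m) must be considered: (l) is triggered — the reference index is 751, below the 811 limit. (m), which would lift (l), is inapplicable — the baseline figure is 116, not less than 116. Exception (e) does not apply.
No exception displaces § 58.5.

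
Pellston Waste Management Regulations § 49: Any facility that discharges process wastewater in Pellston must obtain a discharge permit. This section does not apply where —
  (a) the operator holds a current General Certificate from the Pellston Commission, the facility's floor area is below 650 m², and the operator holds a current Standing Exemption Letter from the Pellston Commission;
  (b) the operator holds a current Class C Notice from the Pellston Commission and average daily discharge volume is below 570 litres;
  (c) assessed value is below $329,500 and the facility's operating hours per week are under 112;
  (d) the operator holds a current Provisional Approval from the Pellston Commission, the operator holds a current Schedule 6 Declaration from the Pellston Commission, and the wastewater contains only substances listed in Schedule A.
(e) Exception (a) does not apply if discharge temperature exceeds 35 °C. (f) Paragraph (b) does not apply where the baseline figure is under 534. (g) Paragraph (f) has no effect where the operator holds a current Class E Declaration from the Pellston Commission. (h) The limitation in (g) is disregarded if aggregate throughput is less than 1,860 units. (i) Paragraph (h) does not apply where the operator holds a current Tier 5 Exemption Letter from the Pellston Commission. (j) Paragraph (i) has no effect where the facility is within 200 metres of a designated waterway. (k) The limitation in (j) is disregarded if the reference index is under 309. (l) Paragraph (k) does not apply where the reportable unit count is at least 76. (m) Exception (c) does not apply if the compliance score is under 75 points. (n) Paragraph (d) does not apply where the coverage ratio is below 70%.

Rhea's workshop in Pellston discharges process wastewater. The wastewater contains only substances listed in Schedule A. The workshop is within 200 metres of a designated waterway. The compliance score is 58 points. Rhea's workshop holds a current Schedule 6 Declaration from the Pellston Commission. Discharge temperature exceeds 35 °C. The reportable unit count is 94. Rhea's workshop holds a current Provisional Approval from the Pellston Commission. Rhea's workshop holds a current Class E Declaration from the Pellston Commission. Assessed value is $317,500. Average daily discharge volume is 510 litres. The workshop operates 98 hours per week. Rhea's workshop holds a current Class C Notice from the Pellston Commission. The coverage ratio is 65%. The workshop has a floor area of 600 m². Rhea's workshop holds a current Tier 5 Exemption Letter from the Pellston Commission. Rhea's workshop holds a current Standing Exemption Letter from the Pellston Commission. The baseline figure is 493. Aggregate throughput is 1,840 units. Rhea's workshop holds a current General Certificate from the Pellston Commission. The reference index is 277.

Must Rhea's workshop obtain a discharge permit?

Exception (a): a current General Certificate is held; the facility's floor area is 600 m², below the 650 m² limit; a current Standing Exemption Letter is held — every condition holds. But: (e) operates against (a): discharge temperature exceeds 35 °C. Exception (a) does not apply.
Exception (b)'s conditions are all satisfied: a current Class C Notice is held; average daily discharge volume is 510 litres, below the 570 litres limit. But applying paragraphs (f)–(l): (f) operates against (b): the baseline figure is 493, under the 534 limit. (g) operates (a current Class E Declaration is held), but is overridden by (h): (h) is triggered — aggregate throughput is 1,840 units, less than the 1,860 units limit. (i) operates (a current Tier 5 Exemption Letter is held), but is displaced by (j): (j) is engaged — the workshop is within 200 m of a designated waterway. (k) would limit (j) — the reference index is 277, under the 309 limit — but (l) sets (k) aside: (l) is triggered — the reportable unit count is 94, meeting the 76 threshold. Exception (b) does not apply.
Exception (c): assessed value is $317,500, below the $329,500 limit; the facility's operating hours per week are 98, under the 112 limit — every condition holds. But: (m) operates against (c): the compliance score is 58 points, under the 75 points limit. Exception (c) does not apply.
All of (d)'s requirements are met (a current Provisional Approval is held; a current Schedule 6 Declaration is held; the wastewater is Schedule-A-only). However, paragraph (n) must be considered: (n) operates against (d): the coverage ratio is 65%, below the 70% limit. Exception (d) does not apply.
No exception displaces § 49.

Yes — Rhea's workshop must obtain a discharge permit.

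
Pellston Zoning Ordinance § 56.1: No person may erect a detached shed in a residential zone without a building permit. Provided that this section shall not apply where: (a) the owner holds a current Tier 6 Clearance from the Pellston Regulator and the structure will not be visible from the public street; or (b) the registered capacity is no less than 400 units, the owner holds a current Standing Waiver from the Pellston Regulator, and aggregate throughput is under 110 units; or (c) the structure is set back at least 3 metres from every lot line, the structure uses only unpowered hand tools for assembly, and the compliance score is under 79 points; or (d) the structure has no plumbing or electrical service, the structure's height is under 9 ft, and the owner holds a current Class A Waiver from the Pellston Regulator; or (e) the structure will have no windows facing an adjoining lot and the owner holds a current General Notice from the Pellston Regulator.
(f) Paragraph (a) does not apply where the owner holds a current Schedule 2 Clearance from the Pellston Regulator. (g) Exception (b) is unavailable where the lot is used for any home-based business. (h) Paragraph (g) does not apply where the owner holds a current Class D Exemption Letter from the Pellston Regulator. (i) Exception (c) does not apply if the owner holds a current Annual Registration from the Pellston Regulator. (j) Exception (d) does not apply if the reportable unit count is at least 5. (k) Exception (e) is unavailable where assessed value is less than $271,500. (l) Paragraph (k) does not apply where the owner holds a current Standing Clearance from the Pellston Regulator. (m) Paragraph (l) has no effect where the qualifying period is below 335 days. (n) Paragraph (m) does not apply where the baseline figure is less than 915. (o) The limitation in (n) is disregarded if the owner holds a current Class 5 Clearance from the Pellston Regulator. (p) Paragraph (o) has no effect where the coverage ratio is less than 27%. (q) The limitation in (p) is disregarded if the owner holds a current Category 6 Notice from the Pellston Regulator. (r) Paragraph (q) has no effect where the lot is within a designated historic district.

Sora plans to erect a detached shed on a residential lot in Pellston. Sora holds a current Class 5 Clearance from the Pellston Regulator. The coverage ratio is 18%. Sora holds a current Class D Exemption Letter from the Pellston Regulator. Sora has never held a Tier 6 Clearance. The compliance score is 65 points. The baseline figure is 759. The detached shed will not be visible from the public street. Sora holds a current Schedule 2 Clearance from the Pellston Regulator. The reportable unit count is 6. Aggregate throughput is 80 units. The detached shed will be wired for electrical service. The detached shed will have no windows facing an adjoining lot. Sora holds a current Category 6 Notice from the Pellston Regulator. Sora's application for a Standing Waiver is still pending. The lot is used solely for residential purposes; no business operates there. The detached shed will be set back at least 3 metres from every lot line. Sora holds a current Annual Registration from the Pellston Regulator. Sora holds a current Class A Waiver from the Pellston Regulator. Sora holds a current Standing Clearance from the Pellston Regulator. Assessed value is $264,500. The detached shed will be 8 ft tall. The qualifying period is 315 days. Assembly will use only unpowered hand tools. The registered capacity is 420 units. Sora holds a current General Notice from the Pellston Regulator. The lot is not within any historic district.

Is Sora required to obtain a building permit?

Yes — Sora must obtain a building permit.

Exception (a) fails — there is no Tier 6 Clearance in force.
Exception (b) fails — no current Standing Waiver is held.
Exception (c) is satisfied on its face — the setback is at least 3 m on every side; assembly uses only hand tools; the compliance score is 65 points, under the 79 points limit. However, paragraph (i) must be considered: (i) is triggered — a current Annual Registration is held. So (c) is unavailable.
Exception (d) fails — electrical service is planned.
Exception (e) is satisfied on its face — no windows face an adjoining lot; a current General Notice is held. However, paragraphs (k)–(r) must be considered: (k) is triggered — assessed value is $264,500, less than the $271,500 limit. (l) would limit (k) — a current Standing Clearance is held — but (m) sets (l) aside: (m) is engaged — the qualifying period is 315 days, below the 335 days limit. (n) would limit (m) — the baseline figure is 759, less than the 915 limit — but (o) sets (n) aside: (o) is triggered — a current Class 5 Clearance is held. (p) would limit (o) — the coverage ratio is 18%, less than the 27% limit — but (q) sets (p) aside: (q) is triggered — a current Category 6 Notice is held. (r) is not triggered (the lot is not in a historic district), so (q) stands. Exception (e) does not apply.
None of the exceptions is available; § 56.1 applies in full.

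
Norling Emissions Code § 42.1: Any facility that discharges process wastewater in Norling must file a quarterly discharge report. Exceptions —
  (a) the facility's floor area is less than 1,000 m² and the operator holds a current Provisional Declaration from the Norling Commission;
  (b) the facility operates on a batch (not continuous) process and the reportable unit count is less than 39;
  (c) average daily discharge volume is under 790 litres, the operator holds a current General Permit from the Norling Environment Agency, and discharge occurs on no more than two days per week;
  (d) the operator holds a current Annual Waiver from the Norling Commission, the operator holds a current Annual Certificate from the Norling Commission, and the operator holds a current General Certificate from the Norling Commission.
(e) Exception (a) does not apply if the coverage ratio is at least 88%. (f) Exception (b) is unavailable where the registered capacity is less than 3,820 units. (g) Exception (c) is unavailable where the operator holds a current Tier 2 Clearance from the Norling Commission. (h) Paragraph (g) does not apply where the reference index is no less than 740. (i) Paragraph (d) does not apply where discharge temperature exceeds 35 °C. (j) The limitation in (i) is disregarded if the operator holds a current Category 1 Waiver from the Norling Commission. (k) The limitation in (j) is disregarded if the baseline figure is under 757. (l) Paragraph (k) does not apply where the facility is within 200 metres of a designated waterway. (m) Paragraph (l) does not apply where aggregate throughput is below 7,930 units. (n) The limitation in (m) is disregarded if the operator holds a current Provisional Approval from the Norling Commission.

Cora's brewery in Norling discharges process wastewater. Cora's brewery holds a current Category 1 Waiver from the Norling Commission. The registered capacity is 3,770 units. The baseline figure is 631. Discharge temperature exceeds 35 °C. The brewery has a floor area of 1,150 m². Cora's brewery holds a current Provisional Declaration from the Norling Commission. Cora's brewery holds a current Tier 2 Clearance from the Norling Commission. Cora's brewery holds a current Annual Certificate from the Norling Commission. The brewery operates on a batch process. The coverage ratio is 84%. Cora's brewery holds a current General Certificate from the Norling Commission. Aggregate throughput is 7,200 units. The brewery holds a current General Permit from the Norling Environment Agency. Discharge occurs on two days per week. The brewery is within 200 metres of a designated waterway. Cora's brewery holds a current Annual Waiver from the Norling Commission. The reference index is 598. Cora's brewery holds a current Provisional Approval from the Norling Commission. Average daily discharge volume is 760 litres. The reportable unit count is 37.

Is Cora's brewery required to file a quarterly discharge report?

Exception (a) fails — the facility's floor area is 1,150 m², not less than 1,000 m².
All of (b)'s requirements are met (the facility operates on a batch process; the reportable unit count is 37, less than the 39 limit). Turning to paragraph (f): (f) is engaged — the registered capacity is 3,770 units, less than the 3,820 units limit. (b) is therefore removed.
All of (c)'s requirements are met (average daily discharge volume is 760 litres, under the 790 litres limit; a current General Permit is held; discharge occurs on no more than two days per week). Turning to paragraphs (g)–(h): (g) operates — a current Tier 2 Clearance is held. (h), which would lift (g), is not engaged — the reference index is 598, short of 740. (c) is therefore removed.
Exception (d)'s conditions are all satisfied: a current Annual Waiver is held; a current Annual Certificate is held; a current General Certificate is held. Under paragraphs (i)–(n): (i) is engaged (discharge temperature exceeds 35 °C), but yields to (j): (j) applies — a current Category 1 Waiver is held. (k) would limit (j) — the baseline figure is 631, under the 757 limit — but (l) sets (k) aside: (l) operates against (k): the brewery is within 200 m of a designated waterway. (m) is engaged (aggregate throughput is 7,200 units, below the 7,930 units limit), but yields to (n): (n) operates against (m): a current Provisional Approval is held. Exception (d) stands.

No — exception (d) applies; Cora's brewery is not required to file a quarterly discharge report.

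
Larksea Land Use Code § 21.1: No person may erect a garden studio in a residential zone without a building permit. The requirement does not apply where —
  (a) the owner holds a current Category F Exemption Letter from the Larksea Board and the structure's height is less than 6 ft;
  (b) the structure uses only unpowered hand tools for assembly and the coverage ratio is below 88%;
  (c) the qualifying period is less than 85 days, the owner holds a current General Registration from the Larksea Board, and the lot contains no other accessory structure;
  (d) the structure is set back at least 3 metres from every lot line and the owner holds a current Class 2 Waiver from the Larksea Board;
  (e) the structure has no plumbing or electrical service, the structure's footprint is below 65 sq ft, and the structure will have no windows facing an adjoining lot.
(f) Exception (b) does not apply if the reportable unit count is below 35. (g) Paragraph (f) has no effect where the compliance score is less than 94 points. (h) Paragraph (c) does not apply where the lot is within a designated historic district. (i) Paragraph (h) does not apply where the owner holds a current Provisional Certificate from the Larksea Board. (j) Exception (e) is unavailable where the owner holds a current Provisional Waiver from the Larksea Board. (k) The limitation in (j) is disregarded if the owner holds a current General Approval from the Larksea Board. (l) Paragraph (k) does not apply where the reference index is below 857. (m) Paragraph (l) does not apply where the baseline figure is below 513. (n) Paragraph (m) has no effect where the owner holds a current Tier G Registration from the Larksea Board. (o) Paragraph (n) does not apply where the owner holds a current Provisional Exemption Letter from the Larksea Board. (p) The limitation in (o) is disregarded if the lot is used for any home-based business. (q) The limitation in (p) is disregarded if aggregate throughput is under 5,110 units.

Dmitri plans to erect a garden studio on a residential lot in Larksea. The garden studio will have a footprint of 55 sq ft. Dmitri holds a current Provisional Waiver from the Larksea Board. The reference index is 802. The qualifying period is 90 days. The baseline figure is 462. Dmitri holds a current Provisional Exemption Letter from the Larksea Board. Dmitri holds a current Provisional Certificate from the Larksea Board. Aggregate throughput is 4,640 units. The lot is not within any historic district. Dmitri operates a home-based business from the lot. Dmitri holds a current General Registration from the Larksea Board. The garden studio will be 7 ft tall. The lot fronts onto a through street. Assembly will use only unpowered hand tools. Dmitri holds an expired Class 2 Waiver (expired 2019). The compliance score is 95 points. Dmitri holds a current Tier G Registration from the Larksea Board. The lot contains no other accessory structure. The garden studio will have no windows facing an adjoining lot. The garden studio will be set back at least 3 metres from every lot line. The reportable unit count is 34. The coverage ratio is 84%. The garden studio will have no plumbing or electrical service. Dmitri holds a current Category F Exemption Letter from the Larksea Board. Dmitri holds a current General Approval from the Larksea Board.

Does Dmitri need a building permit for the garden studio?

No — exception (e) applies; Dmitri does not need a building permit.

Exception (a) does not apply: the structure's height is 7 ft, not less than 6 ft.
Exception (b): assembly uses only hand tools; the coverage ratio is 84%, below the 88% limit — every condition holds. However, paragraphs (f)–(g) must be considered: (f) operates — the reportable unit count is 34, below the 35 limit. (g), which would lift (f), is inapplicable — the compliance score is 95 points, not less than 94 points. Exception (b) does not apply.
Exception (c) fails — the qualifying period is 90 days, not less than 85 days.
Exception (d) does not apply: no current Class 2 Waiver is held.
Exception (e): there is no plumbing or electrical service; the structure's footprint is 55 sq ft, below the 65 sq ft limit; no windows face an adjoining lot — every condition holds. Under paragraphs (j)–(q): (j) would limit (e) — a current Provisional Waiver is held — but (k) sets (j) aside: (k) operates against (j): a current General Approval is held. (l) is engaged (the reference index is 802, below the 857 limit), but yields to (m): (m) operates against (l): the baseline figure is 462, below the 513 limit. (n) applies (a current Tier G Registration is held), but yields to (o): (o) is triggered — a current Provisional Exemption Letter is held. (p) would limit (o) — a home-based business operates on the lot — but (q) sets (p) aside: (q) operates against (p): aggregate throughput is 4,640 units, under the 5,110 units limit. So (e) applies.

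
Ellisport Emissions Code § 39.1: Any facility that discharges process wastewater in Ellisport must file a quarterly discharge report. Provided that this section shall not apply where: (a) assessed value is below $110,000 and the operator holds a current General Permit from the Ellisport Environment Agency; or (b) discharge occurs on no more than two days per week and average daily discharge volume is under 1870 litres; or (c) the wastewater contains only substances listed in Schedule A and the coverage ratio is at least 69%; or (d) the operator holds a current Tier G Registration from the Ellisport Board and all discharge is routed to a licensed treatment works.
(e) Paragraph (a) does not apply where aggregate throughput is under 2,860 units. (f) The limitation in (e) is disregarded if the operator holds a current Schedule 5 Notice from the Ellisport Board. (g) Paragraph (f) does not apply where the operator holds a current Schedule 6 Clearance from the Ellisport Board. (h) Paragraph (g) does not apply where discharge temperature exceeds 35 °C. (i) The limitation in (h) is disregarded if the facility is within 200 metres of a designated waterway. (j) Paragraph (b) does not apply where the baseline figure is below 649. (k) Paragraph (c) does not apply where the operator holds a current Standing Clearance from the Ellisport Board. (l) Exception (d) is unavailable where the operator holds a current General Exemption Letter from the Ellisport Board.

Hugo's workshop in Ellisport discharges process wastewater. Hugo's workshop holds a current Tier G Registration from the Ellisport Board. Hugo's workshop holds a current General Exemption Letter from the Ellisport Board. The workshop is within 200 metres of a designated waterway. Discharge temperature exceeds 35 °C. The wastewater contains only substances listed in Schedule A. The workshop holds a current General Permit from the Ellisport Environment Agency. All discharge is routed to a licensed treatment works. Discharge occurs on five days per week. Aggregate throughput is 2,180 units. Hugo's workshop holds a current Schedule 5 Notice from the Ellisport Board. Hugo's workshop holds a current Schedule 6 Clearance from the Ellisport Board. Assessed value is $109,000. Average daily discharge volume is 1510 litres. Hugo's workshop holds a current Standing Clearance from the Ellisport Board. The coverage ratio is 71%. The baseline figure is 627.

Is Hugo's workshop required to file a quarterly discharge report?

Exception (a) is satisfied on its face — assessed value is $109,000, below the $110,000 limit; a current General Permit is held. Turning to paragraphs (e)–(i): (e) is triggered — aggregate throughput is 2,180 units, under the 2,860 units limit. (f) would limit (e) — a current Schedule 5 Notice is held — but (g) sets (f) aside: (g) applies — a current Schedule 6 Clearance is held. (h) would limit (g) — discharge temperature exceeds 35 °C — but (i) sets (h) aside: (i) is triggered — the workshop is within 200 m of a designated waterway. So (a) is unavailable.
Exception (b) fails — discharge occurs on five days per week.
Exception (c)'s conditions are all satisfied: the wastewater is Schedule-A-only; the coverage ratio is 71%, meeting the 69% threshold. Turning to paragraph (k): (k) operates against (c): a current Standing Clearance is held. (c) is therefore removed.
Exception (d)'s conditions are all satisfied: a current Tier G Registration is held; discharge is routed to a licensed treatment works. However, paragraph (l) must be considered: (l) operates against (d): a current General Exemption Letter is held. So (d) is unavailable.
No exception displaces § 39.1.

Yes — Hugo's workshop must file a quarterly discharge report.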